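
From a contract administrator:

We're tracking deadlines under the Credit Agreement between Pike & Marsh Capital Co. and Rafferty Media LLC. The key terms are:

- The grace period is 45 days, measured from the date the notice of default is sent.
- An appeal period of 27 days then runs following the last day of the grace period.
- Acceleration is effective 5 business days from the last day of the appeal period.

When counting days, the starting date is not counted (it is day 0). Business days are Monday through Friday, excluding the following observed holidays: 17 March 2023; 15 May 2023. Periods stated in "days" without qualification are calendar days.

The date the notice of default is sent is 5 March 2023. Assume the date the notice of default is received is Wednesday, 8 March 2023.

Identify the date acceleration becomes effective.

23 May 2023

Adding 45 calendar days to 5 March 2023 gives 19 April 2023, which is the last day of the grace period.
The last day of the appeal period: 27 calendar days after 19 April 2023 is 16 May 2023.
The date acceleration becomes effective: counting 5 business days from Tuesday, 16 May 2023 (May 17, May 18, May 19, May 22, May 23, skipping weekends) reaches Tuesday, 23 May 2023.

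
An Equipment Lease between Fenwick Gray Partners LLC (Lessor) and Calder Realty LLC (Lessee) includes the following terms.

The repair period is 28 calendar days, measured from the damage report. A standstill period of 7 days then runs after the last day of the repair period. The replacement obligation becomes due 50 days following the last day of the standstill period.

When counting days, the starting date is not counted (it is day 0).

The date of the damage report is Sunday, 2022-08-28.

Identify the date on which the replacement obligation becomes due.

Adding 28 calendar days to 2022-08-28 gives 2022-09-25, which is the last day of the repair period.
The last day of the standstill period: 7 calendar days after 2022-09-25 is 2022-10-02.
The date on which the replacement obligation becomes due: 50 calendar days after 2022-10-02 is 2022-11-21.

2022-11-21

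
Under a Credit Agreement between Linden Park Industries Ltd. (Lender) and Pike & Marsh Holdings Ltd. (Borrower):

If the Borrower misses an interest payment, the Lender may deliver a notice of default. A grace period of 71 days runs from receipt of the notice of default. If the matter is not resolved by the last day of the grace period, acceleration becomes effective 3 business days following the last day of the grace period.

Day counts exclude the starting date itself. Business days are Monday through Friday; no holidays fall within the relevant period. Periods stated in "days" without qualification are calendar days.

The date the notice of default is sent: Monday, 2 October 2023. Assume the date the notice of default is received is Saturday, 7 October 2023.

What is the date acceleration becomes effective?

The last day of the grace period: 71 calendar days after 7 October 2023 is 17 December 2023.
From Sunday, 17 December 2023, 3 business days (Dec 18, Dec 19, Dec 20, skipping weekends) brings us to Wednesday, 20 December 2023, which is the date acceleration becomes effective.

20 December 2023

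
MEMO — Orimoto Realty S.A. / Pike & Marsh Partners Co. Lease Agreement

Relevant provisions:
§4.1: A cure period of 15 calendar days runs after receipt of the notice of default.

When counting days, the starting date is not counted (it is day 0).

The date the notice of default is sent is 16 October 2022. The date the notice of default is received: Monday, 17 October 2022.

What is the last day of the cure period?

The last day of the cure period: 17 October 2022 + 15 days = 1 November 2022.

1 November 2022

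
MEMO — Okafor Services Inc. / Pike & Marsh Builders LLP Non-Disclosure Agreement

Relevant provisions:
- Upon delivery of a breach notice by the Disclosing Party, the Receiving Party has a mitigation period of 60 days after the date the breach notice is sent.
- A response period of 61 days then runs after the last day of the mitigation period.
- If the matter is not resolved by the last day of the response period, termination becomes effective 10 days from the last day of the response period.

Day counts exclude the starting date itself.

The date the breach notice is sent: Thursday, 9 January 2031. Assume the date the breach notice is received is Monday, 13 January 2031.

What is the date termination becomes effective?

The last day of the mitigation period: 60 calendar days after 9 January 2031 is 10 March 2031.
The last day of the response period: 10 March 2031 + 61 days = 10 May 2031.
The date termination becomes effective: 10 May 2031 + 10 days = 20 May 2031.

20 May 2031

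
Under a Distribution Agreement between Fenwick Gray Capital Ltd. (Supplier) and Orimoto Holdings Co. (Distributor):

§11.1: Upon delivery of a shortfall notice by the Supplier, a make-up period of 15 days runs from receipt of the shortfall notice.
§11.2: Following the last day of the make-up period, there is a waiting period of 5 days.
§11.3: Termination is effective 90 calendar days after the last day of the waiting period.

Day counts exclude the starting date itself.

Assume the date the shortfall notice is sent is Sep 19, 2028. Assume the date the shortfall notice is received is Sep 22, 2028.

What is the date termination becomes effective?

Jan 10, 2029

The last day of the make-up period: 15 calendar days after Sep 22, 2028 is Oct 7, 2028.
Adding 5 calendar days to Oct 7, 2028 gives Oct 12, 2028, which is the last day of the waiting period.
Adding 90 calendar days to Oct 12, 2028 gives Jan 10, 2029, which is the date termination becomes effective.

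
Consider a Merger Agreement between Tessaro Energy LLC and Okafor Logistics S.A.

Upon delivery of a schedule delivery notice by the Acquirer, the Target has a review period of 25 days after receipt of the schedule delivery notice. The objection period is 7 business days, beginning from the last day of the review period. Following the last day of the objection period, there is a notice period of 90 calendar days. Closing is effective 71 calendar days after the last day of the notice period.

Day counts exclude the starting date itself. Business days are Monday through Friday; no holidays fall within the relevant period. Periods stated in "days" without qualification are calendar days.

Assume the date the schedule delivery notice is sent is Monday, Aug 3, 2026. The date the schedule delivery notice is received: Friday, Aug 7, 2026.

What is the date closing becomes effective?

Feb 18, 2027

The last day of the review period: Aug 7, 2026 + 25 days = Sep 1, 2026.
From Tuesday, Sep 1, 2026, 7 business days (Sep 2, Sep 3, Sep 4, Sep 7, Sep 8, Sep 9, Sep 10, skipping weekends) brings us to Thursday, Sep 10, 2026, which is the last day of the objection period.
The last day of the notice period: Sep 10, 2026 + 90 days = Dec 9, 2026.
The date closing becomes effective: Dec 9, 2026 + 71 days = Feb 18, 2027.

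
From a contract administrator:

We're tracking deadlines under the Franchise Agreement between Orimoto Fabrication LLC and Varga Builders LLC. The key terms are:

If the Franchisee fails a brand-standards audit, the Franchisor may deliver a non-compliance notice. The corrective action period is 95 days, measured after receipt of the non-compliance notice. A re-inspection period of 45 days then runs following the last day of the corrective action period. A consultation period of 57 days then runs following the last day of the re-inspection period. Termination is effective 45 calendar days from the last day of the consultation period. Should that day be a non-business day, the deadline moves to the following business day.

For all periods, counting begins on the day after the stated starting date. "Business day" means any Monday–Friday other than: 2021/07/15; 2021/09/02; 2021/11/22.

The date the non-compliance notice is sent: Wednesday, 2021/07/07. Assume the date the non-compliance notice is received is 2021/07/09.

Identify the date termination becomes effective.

The last day of the corrective action period: 2021/07/09 + 95 days = 2021/10/12.
The last day of the re-inspection period: 2021/10/12 + 45 days = 2021/11/26.
Adding 57 calendar days to 2021/11/26 gives 2022/01/22, which is the last day of the consultation period.
The date termination becomes effective: 45 calendar days after 2022/01/22 is 2022/03/08. 2022/03/08 is a Tuesday and is not a listed holiday, so no roll-forward applies.

2022/03/08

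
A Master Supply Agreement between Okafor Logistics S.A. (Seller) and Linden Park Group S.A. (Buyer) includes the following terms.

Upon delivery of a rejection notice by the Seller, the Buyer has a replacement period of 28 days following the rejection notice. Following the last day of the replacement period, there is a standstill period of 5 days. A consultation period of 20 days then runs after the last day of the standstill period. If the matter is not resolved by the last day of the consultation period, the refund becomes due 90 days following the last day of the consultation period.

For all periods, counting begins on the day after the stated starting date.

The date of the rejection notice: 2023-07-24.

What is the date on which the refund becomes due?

The last day of the replacement period: 2023-07-24 + 28 days = 2023-08-21.
Adding 5 calendar days to 2023-08-21 gives 2023-08-26, which is the last day of the standstill period.
The last day of the consultation period: 2023-08-26 + 20 days = 2023-09-15.
The date on which the refund becomes due: 90 calendar days after 2023-09-15 is 2023-12-14.

2023-12-14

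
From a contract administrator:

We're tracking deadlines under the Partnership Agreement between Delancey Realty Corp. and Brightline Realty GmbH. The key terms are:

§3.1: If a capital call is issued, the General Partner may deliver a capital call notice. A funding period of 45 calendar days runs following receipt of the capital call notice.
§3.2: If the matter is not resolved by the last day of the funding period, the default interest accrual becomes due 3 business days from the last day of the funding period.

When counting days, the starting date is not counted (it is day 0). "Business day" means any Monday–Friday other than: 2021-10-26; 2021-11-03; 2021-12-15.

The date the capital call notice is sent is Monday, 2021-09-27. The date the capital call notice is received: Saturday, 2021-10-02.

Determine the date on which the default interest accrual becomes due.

2021-11-19

The last day of the funding period: 45 calendar days after 2021-10-02 is 2021-11-16.
The date on which the default interest accrual becomes due: counting 3 business days from Tuesday, 2021-11-16 (Nov 17, Nov 18, Nov 19, skipping weekends) reaches Friday, 2021-11-19.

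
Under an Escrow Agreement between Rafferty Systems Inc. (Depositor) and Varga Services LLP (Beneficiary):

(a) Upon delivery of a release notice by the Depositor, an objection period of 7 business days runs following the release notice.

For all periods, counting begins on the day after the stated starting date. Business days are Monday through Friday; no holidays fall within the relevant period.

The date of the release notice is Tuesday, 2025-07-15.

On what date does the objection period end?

2025-07-24

The last day of the objection period: counting 7 business days from Tuesday, 2025-07-15 (Jul 16, Jul 17, Jul 18, Jul 21, Jul 22, Jul 23, Jul 24, skipping weekends) reaches Thursday, 2025-07-24.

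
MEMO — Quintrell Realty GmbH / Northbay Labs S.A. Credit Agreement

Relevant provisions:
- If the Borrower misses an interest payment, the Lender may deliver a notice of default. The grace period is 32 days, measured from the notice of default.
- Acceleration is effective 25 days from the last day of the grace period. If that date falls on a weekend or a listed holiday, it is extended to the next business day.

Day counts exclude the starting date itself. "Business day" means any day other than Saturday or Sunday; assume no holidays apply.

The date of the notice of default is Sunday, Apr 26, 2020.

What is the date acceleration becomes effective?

Jun 22, 2020

The last day of the grace period: 32 calendar days after Apr 26, 2020 is May 28, 2020.
The date acceleration becomes effective: 25 calendar days after May 28, 2020 is Jun 22, 2020. Jun 22, 2020 is a Monday, so no roll-forward applies.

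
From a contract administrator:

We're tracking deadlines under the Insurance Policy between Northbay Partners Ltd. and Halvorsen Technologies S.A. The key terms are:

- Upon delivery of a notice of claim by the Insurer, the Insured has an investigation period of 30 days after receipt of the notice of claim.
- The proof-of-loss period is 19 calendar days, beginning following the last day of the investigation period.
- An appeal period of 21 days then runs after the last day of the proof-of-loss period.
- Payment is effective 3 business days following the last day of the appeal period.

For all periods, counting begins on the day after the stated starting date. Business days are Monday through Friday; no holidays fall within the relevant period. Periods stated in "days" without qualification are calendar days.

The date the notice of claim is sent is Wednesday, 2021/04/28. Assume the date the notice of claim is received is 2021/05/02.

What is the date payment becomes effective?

2021/07/14

The last day of the investigation period: 30 calendar days after 2021/05/02 is 2021/06/01.
The last day of the proof-of-loss period: 2021/06/01 + 19 days = 2021/06/20.
Adding 21 calendar days to 2021/06/20 gives 2021/07/11, which is the last day of the appeal period.
The date payment becomes effective: 3 business days after Sunday, 2021/07/11, skipping weekends — Jul 12, Jul 13, Jul 14 — lands on Wednesday, 2021/07/14.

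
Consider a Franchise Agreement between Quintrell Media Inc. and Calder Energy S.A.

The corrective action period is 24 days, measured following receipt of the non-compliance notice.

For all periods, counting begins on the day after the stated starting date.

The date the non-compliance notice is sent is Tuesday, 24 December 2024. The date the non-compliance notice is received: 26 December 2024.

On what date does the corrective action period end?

19 January 2025

Adding 24 calendar days to 26 December 2024 gives 19 January 2025, which is the last day of the corrective action period.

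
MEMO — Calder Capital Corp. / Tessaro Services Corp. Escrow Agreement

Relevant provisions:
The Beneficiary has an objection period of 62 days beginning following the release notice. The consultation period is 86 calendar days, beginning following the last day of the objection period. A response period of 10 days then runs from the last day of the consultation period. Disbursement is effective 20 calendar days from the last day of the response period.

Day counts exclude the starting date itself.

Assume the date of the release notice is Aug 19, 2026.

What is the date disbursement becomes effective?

Feb 13, 2027

Adding 62 calendar days to Aug 19, 2026 gives Oct 20, 2026, which is the last day of the objection period.
The last day of the consultation period: Oct 20, 2026 + 86 days = Jan 14, 2027.
Adding 10 calendar days to Jan 14, 2027 gives Jan 24, 2027, which is the last day of the response period.
Adding 20 calendar days to Jan 24, 2027 gives Feb 13, 2027, which is the date disbursement becomes effective.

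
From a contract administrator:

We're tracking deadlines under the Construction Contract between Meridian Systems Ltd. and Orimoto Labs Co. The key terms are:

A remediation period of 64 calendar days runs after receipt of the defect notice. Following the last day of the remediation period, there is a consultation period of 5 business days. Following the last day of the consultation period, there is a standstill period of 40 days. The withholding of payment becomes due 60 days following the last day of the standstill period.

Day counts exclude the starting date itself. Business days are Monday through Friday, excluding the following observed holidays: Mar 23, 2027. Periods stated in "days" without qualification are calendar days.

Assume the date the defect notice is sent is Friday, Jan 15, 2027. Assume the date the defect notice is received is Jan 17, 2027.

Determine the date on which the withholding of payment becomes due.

Jul 8, 2027

The last day of the remediation period: 64 calendar days after Jan 17, 2027 is Mar 22, 2027.
The last day of the consultation period: counting 5 business days from Monday, Mar 22, 2027 (Mar 24, Mar 25, Mar 26, Mar 29, Mar 30, skipping weekends and the listed holiday on Mar 23) reaches Tuesday, Mar 30, 2027.
The last day of the standstill period: 40 calendar days after Mar 30, 2027 is May 9, 2027.
Adding 60 calendar days to May 9, 2027 gives Jul 8, 2027, which is the date on which the withholding of payment becomes due.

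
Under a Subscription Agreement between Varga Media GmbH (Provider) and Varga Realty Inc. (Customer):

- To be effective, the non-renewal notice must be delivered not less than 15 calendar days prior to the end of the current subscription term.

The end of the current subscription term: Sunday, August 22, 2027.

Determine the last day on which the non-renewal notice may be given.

August 22, 2027 minus 15 days is August 7, 2027.

August 7, 2027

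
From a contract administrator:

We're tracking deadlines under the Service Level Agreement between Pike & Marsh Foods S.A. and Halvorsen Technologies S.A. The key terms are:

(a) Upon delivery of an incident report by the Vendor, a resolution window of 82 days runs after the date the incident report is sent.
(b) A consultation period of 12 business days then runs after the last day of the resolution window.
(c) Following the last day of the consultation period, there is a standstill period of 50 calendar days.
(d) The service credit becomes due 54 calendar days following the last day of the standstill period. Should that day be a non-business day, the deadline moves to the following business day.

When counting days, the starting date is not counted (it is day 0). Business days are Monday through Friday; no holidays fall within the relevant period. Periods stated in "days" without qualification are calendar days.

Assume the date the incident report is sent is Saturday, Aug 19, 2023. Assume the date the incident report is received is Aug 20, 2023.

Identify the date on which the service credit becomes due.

Mar 11, 2024

The last day of the resolution window: Aug 19, 2023 + 82 days = Nov 9, 2023.
The last day of the consultation period: 12 business days after Thursday, Nov 9, 2023, skipping weekends — Nov 10, Nov 13, Nov 14, Nov 15, …, Nov 23, Nov 24, Nov 27 — lands on Monday, Nov 27, 2023.
The last day of the standstill period: 50 calendar days after Nov 27, 2023 is Jan 16, 2024.
The date on which the service credit becomes due: 54 calendar days after Jan 16, 2024 is Mar 10, 2024. That falls on a Sunday, so it rolls to the next business day, Monday, Mar 11, 2024.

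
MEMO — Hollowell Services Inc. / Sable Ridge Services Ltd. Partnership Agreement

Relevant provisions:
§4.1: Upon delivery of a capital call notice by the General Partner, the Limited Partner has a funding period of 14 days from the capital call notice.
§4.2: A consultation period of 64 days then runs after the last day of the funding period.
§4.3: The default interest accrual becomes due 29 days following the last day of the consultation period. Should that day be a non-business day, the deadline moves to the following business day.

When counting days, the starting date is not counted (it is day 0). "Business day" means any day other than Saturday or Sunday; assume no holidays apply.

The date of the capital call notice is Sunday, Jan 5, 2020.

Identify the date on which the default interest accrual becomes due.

Apr 21, 2020

The last day of the funding period: 14 calendar days after Jan 5, 2020 is Jan 19, 2020.
Adding 64 calendar days to Jan 19, 2020 gives Mar 23, 2020, which is the last day of the consultation period.
The date on which the default interest accrual becomes due: Mar 23, 2020 + 29 days = Apr 21, 2020. Apr 21, 2020 is a Tuesday, so no roll-forward applies.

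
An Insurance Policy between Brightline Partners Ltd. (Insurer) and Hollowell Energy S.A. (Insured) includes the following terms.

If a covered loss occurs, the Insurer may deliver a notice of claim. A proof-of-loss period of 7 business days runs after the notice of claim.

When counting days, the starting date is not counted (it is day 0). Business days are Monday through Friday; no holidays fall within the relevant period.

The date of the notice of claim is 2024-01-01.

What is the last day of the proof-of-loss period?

The last day of the proof-of-loss period: 7 business days after Monday, 2024-01-01, skipping weekends — Jan 2, Jan 3, Jan 4, Jan 5, Jan 8, Jan 9, Jan 10 — lands on Wednesday, 2024-01-10.

2024-01-10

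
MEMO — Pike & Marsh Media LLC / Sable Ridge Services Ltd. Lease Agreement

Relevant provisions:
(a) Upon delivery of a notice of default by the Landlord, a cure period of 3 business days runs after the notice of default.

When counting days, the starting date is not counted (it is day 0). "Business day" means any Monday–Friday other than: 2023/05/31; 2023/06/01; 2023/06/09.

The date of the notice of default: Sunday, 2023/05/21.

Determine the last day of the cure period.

2023/05/24

The last day of the cure period: counting 3 business days from Sunday, 2023/05/21 (May 22, May 23, May 24, skipping weekends) reaches Wednesday, 2023/05/24.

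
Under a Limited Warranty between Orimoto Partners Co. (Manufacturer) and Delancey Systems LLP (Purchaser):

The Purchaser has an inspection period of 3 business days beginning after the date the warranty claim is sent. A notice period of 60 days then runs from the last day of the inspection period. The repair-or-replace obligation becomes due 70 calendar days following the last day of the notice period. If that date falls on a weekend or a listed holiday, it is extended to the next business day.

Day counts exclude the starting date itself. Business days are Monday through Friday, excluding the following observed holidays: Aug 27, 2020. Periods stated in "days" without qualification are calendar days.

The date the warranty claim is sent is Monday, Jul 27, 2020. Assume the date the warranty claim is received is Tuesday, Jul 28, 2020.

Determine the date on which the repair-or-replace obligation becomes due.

From Monday, Jul 27, 2020, 3 business days (Jul 28, Jul 29, Jul 30, skipping weekends) brings us to Thursday, Jul 30, 2020, which is the last day of the inspection period.
The last day of the notice period: Jul 30, 2020 + 60 days = Sep 28, 2020.
Adding 70 calendar days to Sep 28, 2020 gives Dec 7, 2020, which is the date on which the repair-or-replace obligation becomes due. Dec 7, 2020 is a Monday and is not a listed holiday, so no roll-forward applies.

Dec 7, 2020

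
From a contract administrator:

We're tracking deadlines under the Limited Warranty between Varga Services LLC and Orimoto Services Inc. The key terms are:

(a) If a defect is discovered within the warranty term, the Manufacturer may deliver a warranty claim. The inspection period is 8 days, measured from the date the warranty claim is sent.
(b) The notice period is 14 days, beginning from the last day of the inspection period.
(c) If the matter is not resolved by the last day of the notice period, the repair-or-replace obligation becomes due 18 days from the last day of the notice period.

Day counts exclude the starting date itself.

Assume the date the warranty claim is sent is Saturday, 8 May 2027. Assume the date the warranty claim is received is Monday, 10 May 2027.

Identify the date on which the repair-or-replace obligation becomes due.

The last day of the inspection period: 8 May 2027 + 8 days = 16 May 2027.
Adding 14 calendar days to 16 May 2027 gives 30 May 2027, which is the last day of the notice period.
The date on which the repair-or-replace obligation becomes due: 18 calendar days after 30 May 2027 is 17 June 2027.

17 June 2027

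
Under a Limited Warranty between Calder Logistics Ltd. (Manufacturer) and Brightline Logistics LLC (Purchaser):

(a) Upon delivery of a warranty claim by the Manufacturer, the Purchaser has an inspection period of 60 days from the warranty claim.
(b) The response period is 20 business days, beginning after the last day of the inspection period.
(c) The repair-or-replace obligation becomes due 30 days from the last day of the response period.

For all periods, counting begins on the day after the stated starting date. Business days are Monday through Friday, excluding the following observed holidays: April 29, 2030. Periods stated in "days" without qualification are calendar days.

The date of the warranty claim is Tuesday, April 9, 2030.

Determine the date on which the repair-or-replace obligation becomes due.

Adding 60 calendar days to April 9, 2030 gives June 8, 2030, which is the last day of the inspection period.
The last day of the response period: counting 20 business days from Saturday, June 8, 2030 (Jun 10, Jun 11, Jun 12, Jun 13, …, Jul 3, Jul 4, Jul 5, skipping weekends) reaches Friday, July 5, 2030.
The date on which the repair-or-replace obligation becomes due: 30 calendar days after July 5, 2030 is August 4, 2030.

August 4, 2030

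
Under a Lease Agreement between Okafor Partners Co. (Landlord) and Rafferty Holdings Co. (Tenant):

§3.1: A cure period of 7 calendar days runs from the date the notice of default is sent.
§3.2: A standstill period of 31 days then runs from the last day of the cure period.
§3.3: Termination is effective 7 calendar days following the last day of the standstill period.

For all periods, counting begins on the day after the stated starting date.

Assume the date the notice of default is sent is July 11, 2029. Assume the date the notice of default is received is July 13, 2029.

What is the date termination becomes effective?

August 25, 2029

The last day of the cure period: July 11, 2029 + 7 days = July 18, 2029.
The last day of the standstill period: July 18, 2029 + 31 days = August 18, 2029.
The date termination becomes effective: August 18, 2029 + 7 days = August 25, 2029.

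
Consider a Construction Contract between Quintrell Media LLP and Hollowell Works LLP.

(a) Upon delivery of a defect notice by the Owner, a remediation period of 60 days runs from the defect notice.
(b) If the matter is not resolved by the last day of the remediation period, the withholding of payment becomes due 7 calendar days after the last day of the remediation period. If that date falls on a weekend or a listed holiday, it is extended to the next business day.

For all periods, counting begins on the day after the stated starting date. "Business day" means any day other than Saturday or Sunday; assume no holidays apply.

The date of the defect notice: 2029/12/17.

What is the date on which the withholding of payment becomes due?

The last day of the remediation period: 60 calendar days after 2029/12/17 is 2030/02/15.
The date on which the withholding of payment becomes due: 2030/02/15 + 7 days = 2030/02/22. 2030/02/22 is a Friday, so no roll-forward applies.

2030/02/22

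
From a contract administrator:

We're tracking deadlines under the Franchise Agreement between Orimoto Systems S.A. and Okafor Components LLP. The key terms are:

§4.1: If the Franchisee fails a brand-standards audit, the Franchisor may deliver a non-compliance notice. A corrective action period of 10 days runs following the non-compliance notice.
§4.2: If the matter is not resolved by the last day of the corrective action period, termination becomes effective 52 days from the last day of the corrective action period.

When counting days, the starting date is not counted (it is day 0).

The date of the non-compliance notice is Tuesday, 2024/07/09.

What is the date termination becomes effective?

2024/09/09

The last day of the corrective action period: 2024/07/09 + 10 days = 2024/07/19.
The date termination becomes effective: 2024/07/19 + 52 days = 2024/09/09.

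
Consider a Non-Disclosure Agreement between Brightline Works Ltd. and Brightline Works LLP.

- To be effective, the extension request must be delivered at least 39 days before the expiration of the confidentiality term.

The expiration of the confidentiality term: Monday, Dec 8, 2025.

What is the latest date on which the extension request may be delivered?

Oct 30, 2025

Counting back 39 calendar days from Dec 8, 2025 gives Oct 30, 2025.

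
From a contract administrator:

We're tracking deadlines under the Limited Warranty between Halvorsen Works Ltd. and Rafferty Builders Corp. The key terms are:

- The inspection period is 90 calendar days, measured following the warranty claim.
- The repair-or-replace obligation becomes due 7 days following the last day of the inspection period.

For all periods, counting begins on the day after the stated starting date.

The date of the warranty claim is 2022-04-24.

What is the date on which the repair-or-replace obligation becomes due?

The last day of the inspection period: 90 calendar days after 2022-04-24 is 2022-07-23.
The date on which the repair-or-replace obligation becomes due: 2022-07-23 + 7 days = 2022-07-30.

2022-07-30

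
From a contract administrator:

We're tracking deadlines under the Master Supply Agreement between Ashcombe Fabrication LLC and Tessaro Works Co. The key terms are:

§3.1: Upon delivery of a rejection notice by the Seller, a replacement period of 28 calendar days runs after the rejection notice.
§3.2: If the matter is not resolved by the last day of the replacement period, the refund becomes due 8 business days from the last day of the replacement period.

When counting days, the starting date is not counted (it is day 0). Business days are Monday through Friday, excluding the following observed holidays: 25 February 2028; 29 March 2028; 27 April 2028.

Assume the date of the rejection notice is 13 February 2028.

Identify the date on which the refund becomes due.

22 March 2028

The last day of the replacement period: 28 calendar days after 13 February 2028 is 12 March 2028.
The date on which the refund becomes due: 8 business days after Sunday, 12 March 2028, skipping weekends — Mar 13, Mar 14, Mar 15, Mar 16, Mar 17, Mar 20, Mar 21, Mar 22 — lands on Wednesday, 22 March 2028.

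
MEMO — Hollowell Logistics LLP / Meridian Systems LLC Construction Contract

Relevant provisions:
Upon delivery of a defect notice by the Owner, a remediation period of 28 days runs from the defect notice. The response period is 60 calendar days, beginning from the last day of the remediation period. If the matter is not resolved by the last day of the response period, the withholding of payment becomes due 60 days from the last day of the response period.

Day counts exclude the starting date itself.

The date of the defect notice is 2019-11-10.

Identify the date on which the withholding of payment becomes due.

2020-04-06

Adding 28 calendar days to 2019-11-10 gives 2019-12-08, which is the last day of the remediation period.
The last day of the response period: 2019-12-08 + 60 days = 2020-02-06.
The date on which the withholding of payment becomes due: 60 calendar days after 2020-02-06 is 2020-04-06.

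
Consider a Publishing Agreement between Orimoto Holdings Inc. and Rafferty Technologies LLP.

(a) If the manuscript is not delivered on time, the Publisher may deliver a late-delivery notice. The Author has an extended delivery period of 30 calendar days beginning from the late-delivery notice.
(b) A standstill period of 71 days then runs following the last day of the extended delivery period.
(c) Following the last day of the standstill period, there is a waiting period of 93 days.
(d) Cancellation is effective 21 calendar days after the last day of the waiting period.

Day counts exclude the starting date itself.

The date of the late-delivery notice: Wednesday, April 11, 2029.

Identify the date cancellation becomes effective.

The last day of the extended delivery period: April 11, 2029 + 30 days = May 11, 2029.
The last day of the standstill period: 71 calendar days after May 11, 2029 is July 21, 2029.
Adding 93 calendar days to July 21, 2029 gives October 22, 2029, which is the last day of the waiting period.
The date cancellation becomes effective: 21 calendar days after October 22, 2029 is November 12, 2029.

November 12, 2029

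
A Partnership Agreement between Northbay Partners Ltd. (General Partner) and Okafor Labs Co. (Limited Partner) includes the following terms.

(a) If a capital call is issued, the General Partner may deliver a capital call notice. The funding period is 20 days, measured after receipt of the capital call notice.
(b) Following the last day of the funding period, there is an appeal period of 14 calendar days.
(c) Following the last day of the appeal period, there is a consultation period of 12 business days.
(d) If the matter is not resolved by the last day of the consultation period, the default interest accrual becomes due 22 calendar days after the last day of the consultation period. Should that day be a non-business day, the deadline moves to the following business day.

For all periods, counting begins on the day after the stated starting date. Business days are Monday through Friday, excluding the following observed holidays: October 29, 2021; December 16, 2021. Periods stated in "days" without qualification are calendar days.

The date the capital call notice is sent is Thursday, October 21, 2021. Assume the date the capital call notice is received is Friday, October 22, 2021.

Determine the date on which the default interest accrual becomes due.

The last day of the funding period: 20 calendar days after October 22, 2021 is November 11, 2021.
The last day of the appeal period: November 11, 2021 + 14 days = November 25, 2021.
The last day of the consultation period: 12 business days after Thursday, November 25, 2021, skipping weekends — Nov 26, Nov 29, Nov 30, Dec 1, …, Dec 9, Dec 10, Dec 13 — lands on Monday, December 13, 2021.
The date on which the default interest accrual becomes due: December 13, 2021 + 22 days = January 4, 2022. January 4, 2022 is a Tuesday and is not a listed holiday, so no roll-forward applies.

January 4, 2022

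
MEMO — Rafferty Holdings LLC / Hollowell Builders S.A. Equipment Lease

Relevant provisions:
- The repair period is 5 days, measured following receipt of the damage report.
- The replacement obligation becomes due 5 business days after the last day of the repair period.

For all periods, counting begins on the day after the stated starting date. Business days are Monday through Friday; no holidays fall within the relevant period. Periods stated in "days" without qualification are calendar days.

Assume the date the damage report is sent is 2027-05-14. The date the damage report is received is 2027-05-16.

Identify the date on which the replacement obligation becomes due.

2027-05-28

The last day of the repair period: 5 calendar days after 2027-05-16 is 2027-05-21.
The date on which the replacement obligation becomes due: counting 5 business days from Friday, 2027-05-21 (May 24, May 25, May 26, May 27, May 28, skipping weekends) reaches Friday, 2027-05-28.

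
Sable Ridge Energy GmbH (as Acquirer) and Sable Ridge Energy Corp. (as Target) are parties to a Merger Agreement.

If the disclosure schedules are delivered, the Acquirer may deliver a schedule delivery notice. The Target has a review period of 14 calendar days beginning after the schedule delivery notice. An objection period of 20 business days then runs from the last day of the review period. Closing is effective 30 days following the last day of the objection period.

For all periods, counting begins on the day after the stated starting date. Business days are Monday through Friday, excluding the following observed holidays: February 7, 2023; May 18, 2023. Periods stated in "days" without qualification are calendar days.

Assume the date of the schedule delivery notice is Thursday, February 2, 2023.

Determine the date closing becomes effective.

April 15, 2023

The last day of the review period: February 2, 2023 + 14 days = February 16, 2023.
The last day of the objection period: 20 business days after Thursday, February 16, 2023, skipping weekends — Feb 17, Feb 20, Feb 21, Feb 22, …, Mar 14, Mar 15, Mar 16 — lands on Thursday, March 16, 2023.
Adding 30 calendar days to March 16, 2023 gives April 15, 2023, which is the date closing becomes effective.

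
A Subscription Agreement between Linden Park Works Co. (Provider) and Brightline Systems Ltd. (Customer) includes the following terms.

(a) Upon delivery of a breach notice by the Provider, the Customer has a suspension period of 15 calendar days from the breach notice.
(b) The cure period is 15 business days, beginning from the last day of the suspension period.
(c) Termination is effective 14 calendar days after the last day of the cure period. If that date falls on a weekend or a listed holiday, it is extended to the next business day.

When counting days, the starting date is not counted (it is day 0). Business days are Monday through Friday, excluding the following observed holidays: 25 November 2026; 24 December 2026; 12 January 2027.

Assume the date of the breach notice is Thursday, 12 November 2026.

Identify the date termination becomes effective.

The last day of the suspension period: 15 calendar days after 12 November 2026 is 27 November 2026.
The last day of the cure period: 15 business days after Friday, 27 November 2026, skipping weekends — Nov 30, Dec 1, Dec 2, Dec 3, …, Dec 16, Dec 17, Dec 18 — lands on Friday, 18 December 2026.
The date termination becomes effective: 18 December 2026 + 14 days = 1 January 2027. 1 January 2027 is a Friday and is not a listed holiday, so no roll-forward applies.

1 January 2027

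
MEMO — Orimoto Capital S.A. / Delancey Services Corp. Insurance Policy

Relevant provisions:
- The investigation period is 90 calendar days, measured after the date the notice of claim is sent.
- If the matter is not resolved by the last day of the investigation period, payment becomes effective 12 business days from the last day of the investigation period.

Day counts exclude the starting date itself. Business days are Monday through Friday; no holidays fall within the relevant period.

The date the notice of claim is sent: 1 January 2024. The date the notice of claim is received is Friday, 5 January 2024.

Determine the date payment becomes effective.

16 April 2024

Adding 90 calendar days to 1 January 2024 gives 31 March 2024, which is the last day of the investigation period.
From Sunday, 31 March 2024, 12 business days (Apr 1, Apr 2, Apr 3, Apr 4, …, Apr 12, Apr 15, Apr 16, skipping weekends) brings us to Tuesday, 16 April 2024, which is the date payment becomes effective.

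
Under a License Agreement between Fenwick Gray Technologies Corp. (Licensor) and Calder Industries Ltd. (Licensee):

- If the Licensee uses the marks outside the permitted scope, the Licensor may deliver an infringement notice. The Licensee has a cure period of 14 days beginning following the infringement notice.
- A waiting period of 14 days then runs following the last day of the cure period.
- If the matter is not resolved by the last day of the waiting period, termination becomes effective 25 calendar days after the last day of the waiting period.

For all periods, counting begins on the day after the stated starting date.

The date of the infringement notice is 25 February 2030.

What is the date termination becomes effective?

The last day of the cure period: 14 calendar days after 25 February 2030 is 11 March 2030.
Adding 14 calendar days to 11 March 2030 gives 25 March 2030, which is the last day of the waiting period.
The date termination becomes effective: 25 calendar days after 25 March 2030 is 19 April 2030.

19 April 2030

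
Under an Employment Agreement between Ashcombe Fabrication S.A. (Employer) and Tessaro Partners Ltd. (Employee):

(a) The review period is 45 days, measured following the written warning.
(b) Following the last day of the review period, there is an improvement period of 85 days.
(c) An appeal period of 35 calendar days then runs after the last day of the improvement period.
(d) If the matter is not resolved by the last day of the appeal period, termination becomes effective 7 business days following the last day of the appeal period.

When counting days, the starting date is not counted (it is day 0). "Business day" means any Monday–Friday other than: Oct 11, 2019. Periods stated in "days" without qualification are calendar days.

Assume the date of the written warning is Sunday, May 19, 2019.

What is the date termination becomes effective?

Nov 11, 2019

Adding 45 calendar days to May 19, 2019 gives Jul 3, 2019, which is the last day of the review period.
The last day of the improvement period: Jul 3, 2019 + 85 days = Sep 26, 2019.
The last day of the appeal period: 35 calendar days after Sep 26, 2019 is Oct 31, 2019.
The date termination becomes effective: counting 7 business days from Thursday, Oct 31, 2019 (Nov 1, Nov 4, Nov 5, Nov 6, Nov 7, Nov 8, Nov 11, skipping weekends) reaches Monday, Nov 11, 2019.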